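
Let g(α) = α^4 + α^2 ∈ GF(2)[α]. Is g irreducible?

Check for roots in GF(2): g(0) = 0 → root; g(1) = 0 → root.
g(0) = 0, so (α) divides g(α); g is reducible.

No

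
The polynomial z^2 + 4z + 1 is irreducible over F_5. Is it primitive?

Write f(z) = z^2 + 4z + 1.
|GF(5^2)^×| = 5^2 − 1 = 24. Prime factorization: 24 = 2^3·3.
f is primitive ⇔ z has order 24 in GF(5)[z]/(f), i.e. z^(24/q) ≠ 1 for each prime q | 24.
z^(12) mod f = 1
z^(8) mod f = z + 4.
Since z^(12) = 1, the order of z divides 12 < 24; not primitive.

No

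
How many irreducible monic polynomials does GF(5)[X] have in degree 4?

150

x^(5^4) − x is the product of all monic irreducibles of degree dividing 4; Möbius inversion gives N = (1/4) Σ μ(4/d)·5^d.
Divisors of 4: 1, 2, 4; μ(4/d) for each: 0, -1, 1.
Σ = − 5^2 + 5^4 = 600.
N = 600/4 = 150.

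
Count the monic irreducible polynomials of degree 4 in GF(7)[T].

x^(7^4) − x is the product of all monic irreducibles of degree dividing 4; Möbius inversion gives N = (1/4) Σ μ(4/d)·7^d.
Divisors of 4: 1, 2, 4; μ(4/d) for each: 0, -1, 1.
Σ = − 7^2 + 7^4 = 2352.
N = 2352/4 = 588.

588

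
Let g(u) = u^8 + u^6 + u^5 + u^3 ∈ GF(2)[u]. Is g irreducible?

No

Check for roots in GF(2): g(0) = 0 → root; g(1) = 0 → root.
g(0) = 0, so (u) divides g(u); g is reducible.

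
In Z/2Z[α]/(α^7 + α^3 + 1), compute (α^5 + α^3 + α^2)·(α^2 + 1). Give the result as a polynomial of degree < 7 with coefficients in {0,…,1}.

Multiply in Z/2Z[α]: (α^5 + α^3 + α^2)·(α^2 + 1) = α^7 + α^4 + α^3 + α^2.
Reduce using α^7 ≡ α^3 + 1 (mod α^7 + α^3 + 1).
Reduced: α^4 + α^2 + 1.

α^4 + α^2 + 1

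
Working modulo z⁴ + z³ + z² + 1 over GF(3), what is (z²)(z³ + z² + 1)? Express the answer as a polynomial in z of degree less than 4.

2z^3 + z^2 + 2z

Multiply in GF(3)[z]: (z²)·(z³ + z² + 1) = z⁵ + z⁴ + z².
Reduce using z⁴ ≡ 2z³ + 2z² + 2 (mod z⁴ + z³ + z² + 1).
Reduced: 2z³ + z² + 2z.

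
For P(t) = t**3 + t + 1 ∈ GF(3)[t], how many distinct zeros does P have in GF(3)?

1

Evaluate at each of the 3 elements of GF(3):
P(0) = 1; P(1) = 0 → root; P(2) = 2.
Roots: {1}.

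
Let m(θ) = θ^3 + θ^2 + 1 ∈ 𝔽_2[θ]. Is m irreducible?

Check for roots in 𝔽_2: m(0) = 1; m(1) = 1.
No roots. A degree-3 polynomial over a field with no linear factor is irreducible.

Yes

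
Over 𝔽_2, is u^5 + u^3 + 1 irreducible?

Yes

Write m(u) = u^5 + u^3 + 1.
Check for roots in 𝔽_2: m(0) = 1; m(1) = 1.
No roots, so no linear factors.
Monic irreducibles of degree 2 over GF(2): u^2 + u + 1.
None of them divide m (all give nonzero remainder).
No irreducible factor of degree ≤ 2 exists, so m is irreducible over GF(2).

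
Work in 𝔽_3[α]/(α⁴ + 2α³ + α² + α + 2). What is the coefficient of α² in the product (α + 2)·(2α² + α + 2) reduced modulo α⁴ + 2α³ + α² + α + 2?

2

Multiply in 𝔽_3[α]: (α + 2)·(2α² + α + 2) = 2α³ + 2α² + α + 1.
Reduced: 2α³ + 2α² + α + 1.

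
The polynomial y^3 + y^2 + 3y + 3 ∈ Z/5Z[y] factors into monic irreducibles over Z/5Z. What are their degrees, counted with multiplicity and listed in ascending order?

Write h(y) = y^3 + y^2 + 3y + 3.
Roots in Z/5Z: h(0) = 3; h(1) = 3; h(2) = 1; h(3) = 3; h(4) = 0 → root.
Linear factors from roots: (y + 1).
Complete factorization: h(y) = (y + 1)·(y^2 + 3).
Factor degrees with multiplicity: 1 + 2 = 3.

1, 2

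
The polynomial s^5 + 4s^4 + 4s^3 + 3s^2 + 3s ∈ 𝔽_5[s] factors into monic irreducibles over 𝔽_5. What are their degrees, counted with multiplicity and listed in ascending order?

Write f(s) = s^5 + 4s^4 + 4s^3 + 3s^2 + 3s.
Roots in 𝔽_5: f(0) = 0 → root; f(1) = 0 → root; f(2) = 1; f(3) = 1; f(4) = 4.
Linear factors from roots: (s), (s + 4).
Complete factorization: f(s) = (s)·(s + 4)·(s^3 + 4s + 2).
Factor degrees with multiplicity: 1 + 1 + 3 = 5.

1, 1, 3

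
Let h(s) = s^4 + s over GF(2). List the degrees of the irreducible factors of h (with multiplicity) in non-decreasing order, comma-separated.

1, 1, 2

Roots in GF(2): h(0) = 0 → root; h(1) = 0 → root.
Linear factors from roots: (s), (s + 1).
Complete factorization: h(s) = (s)·(s + 1)·(s^2 + s + 1).
Factor degrees with multiplicity: 1 + 1 + 2 = 4.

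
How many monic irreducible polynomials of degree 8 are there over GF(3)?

Gauss's count: N_{3}(8) = (1/8) Σ_{d|8} μ(8/d)·3^d.
Divisors of 8: 1, 2, 4, 8; μ(8/d) for each: 0, 0, -1, 1.
Σ = − 3^4 + 3^8 = 6480.
N = 6480/8 = 810.

810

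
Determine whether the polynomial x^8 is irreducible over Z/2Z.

Write m(x) = x^8.
Check for roots in Z/2Z: m(0) = 0 → root; m(1) = 1.
m(0) = 0, so (x) divides m(x); m is reducible.

No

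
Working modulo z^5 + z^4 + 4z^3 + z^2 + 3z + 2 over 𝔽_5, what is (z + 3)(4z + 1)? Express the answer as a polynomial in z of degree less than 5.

Multiply in 𝔽_5[z]: (z + 3)·(4z + 1) = 4z^2 + 3z + 3.
Reduced: 4z^2 + 3z + 3.

4z^2 + 3z + 3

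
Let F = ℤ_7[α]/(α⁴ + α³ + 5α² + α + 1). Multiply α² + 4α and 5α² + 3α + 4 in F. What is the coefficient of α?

Multiply in ℤ_7[α]: (α² + 4α)·(5α² + 3α + 4) = 5α⁴ + 2α³ + 2α² + 2α.
Reduce using α⁴ ≡ 6α³ + 2α² + 6α + 6 (mod α⁴ + α³ + 5α² + α + 1).
Reduced: 4α³ + 5α² + 4α + 2.

4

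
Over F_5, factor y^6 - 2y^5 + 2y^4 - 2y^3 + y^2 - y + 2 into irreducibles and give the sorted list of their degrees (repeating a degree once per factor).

Write g(y) = y^6 - 2y^5 + 2y^4 - 2y^3 + y^2 - y + 2.
Roots in F_5: g(0) = 2; g(1) = 1; g(2) = 0 → root; g(3) = 4; g(4) = 1.
Linear factors from roots: (y - 2).
Complete factorization: g(y) = (y - 2)^2·(y^2 + 2)·(y^2 + 2y - 1).
Factor degrees with multiplicity: 1 + 1 + 2 + 2 = 6.

1, 1, 2, 2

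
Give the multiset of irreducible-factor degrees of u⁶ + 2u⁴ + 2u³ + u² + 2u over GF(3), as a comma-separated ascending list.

Write g(u) = u⁶ + 2u⁴ + 2u³ + u² + 2u.
Roots in GF(3): g(0) = 0 → root; g(1) = 2; g(2) = 0 → root.
Linear factors from roots: (u), (u + 1).
Complete factorization: g(u) = (u)·(u + 1)·(u² + 1)·(u² + 2u + 2).
Factor degrees with multiplicity: 1 + 1 + 2 + 2 = 6.

1, 1, 2, 2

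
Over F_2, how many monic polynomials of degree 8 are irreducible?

30

By the necklace-counting formula, N_2(8) = (1/8) Σ_{d|8} μ(8/d)·2^d.
Divisors of 8: 1, 2, 4, 8; μ(8/d) for each: 0, 0, -1, 1.
Σ = − 2^4 + 2^8 = 240.
N = 240/8 = 30.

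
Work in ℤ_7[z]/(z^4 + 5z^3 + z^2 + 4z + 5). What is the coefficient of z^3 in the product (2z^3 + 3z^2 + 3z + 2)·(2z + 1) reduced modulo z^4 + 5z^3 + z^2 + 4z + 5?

Multiply in ℤ_7[z]: (2z^3 + 3z^2 + 3z + 2)·(2z + 1) = 4z^4 + z^3 + 2z^2 + 2.
Reduce using z^4 ≡ 2z^3 + 6z^2 + 3z + 2 (mod z^4 + 5z^3 + z^2 + 4z + 5).
Reduced: 2z^3 + 5z^2 + 5z + 3.

2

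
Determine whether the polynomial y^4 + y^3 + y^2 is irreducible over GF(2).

Write P(y) = y^4 + y^3 + y^2.
Check for roots in GF(2): P(0) = 0 → root; P(1) = 1.
P(0) = 0, so (y) divides P(y); P is reducible.

No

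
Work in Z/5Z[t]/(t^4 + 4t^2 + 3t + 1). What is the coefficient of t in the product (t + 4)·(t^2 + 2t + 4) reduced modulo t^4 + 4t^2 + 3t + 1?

2

Multiply in Z/5Z[t]: (t + 4)·(t^2 + 2t + 4) = t^3 + t^2 + 2t + 1.
Reduced: t^3 + t^2 + 2t + 1.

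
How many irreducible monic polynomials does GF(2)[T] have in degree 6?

The number of monic irreducibles of degree 6 over GF(2) is (1/6)·Σ_{d∣6} μ(6/d) 2^d.
Divisors of 6: 1, 2, 3, 6; μ(6/d) for each: 1, -1, -1, 1.
Σ = 2^1 − 2^2 − 2^3 + 2^6 = 54.
N = 54/6 = 9.

9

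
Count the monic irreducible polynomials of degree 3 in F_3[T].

8

By the necklace-counting formula, N_3(3) = (1/3) Σ_{d|3} μ(3/d)·3^d.
Divisors of 3: 1, 3; μ(3/d) for each: -1, 1.
Σ = − 3^1 + 3^3 = 24.
N = 24/3 = 8.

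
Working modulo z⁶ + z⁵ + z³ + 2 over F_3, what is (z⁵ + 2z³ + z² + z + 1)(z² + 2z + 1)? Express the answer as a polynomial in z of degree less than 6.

Multiply in F_3[z]: (z⁵ + 2z³ + z² + z + 1)·(z² + 2z + 1) = z⁷ + 2z⁶ + 2z⁴ + 2z³ + z² + 1.
Reduce using z⁶ ≡ 2z⁵ + 2z³ + 1 (mod z⁶ + z⁵ + z³ + 2).
Reduced: 2z⁵ + z⁴ + z³ + z² + z + 2.

2z^5 + z^4 + z^3 + z^2 + z + 2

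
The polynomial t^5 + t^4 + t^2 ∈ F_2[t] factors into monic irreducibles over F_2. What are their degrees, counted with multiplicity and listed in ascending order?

Write g(t) = t^5 + t^4 + t^2.
Roots in F_2: g(0) = 0 → root; g(1) = 1.
Linear factors from roots: (t).
Complete factorization: g(t) = (t)^2·(t^3 + t^2 + 1).
Factor degrees with multiplicity: 1 + 1 + 3 = 5.

1, 1, 3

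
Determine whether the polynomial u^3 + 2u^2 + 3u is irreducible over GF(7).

No

Write P(u) = u^3 + 2u^2 + 3u.
Check for roots in GF(7): P(0) = 0 → root; P(1) = 6; P(2) = 1; P(3) = 5; P(4) = 3; P(5) = 1; P(6) = 5.
P(0) = 0, so (u) divides P(u); P is reducible.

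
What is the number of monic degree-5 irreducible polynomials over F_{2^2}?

By the necklace-counting formula, N_4(5) = (1/5) Σ_{d|5} μ(5/d)·4^d.
Divisors of 5: 1, 5; μ(5/d) for each: -1, 1.
Σ = − 4^1 + 4^5 = 1020.
N = 1020/5 = 204.

204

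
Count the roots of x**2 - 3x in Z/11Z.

2

Write g(x) = x**2 - 3x.
Evaluate at each of the 11 elements of Z/11Z:
g(0) = 0 → root; g(1) = 9; g(2) = 9; g(3) = 0 → root; g(4) = 4; g(5) = 10; g(6) = 7; g(7) = 6; g(8) = 7; g(9) = 10; g(10) = 4.
Roots: {0, 3}.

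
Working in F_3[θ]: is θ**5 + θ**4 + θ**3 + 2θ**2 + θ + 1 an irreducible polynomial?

Write m(θ) = θ**5 + θ**4 + θ**3 + 2θ**2 + θ + 1.
Check for roots in F_3: m(0) = 1; m(1) = 1; m(2) = 1.
No roots, so no linear factors.
Monic irreducibles of degree 2 over GF(3): θ**2 + 1, θ**2 + θ + 2, θ**2 + 2θ + 2.
None of them divide m (all give nonzero remainder).
No irreducible factor of degree ≤ 2 exists, so m is irreducible over GF(3).

Yes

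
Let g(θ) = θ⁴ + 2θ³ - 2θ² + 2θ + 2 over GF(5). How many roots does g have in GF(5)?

Evaluate at each of the 5 elements of GF(5):
g(0) = 2; g(1) = 0 → root; g(2) = 0 → root; g(3) = 0 → root; g(4) = 2.
Roots: {1, 2, 3}.

3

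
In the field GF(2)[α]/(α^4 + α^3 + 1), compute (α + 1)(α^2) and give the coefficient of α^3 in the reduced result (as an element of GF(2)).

Multiply in GF(2)[α]: (α + 1)·(α^2) = α^3 + α^2.
Reduced: α^3 + α^2.

1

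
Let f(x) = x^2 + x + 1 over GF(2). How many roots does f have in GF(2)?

0

Evaluate at each of the 2 elements of GF(2):
f(0) = 1; f(1) = 1.
No element is a root.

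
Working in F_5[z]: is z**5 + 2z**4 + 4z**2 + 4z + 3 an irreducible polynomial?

No

Write f(z) = z**5 + 2z**4 + 4z**2 + 4z + 3.
Check for roots in F_5: f(0) = 3; f(1) = 4; f(2) = 1; f(3) = 1; f(4) = 4.
No roots, so no linear factors.
Degree-2 irreducible divisors: test the 10 monic irreducibles of degree 2 over GF(5).
z**2 + 4z + 1 divides f: f(z) = (z**2 + 4z + 1)·(z**3 + 3z**2 + 2z + 3).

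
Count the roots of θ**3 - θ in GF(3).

3

Write g(θ) = θ**3 - θ.
Evaluate at each of the 3 elements of GF(3):
g(0) = 0 → root; g(1) = 0 → root; g(2) = 0 → root.
Roots: {0, 1, 2}.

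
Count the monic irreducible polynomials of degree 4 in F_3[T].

x^(3^4) − x is the product of all monic irreducibles of degree dividing 4; Möbius inversion gives N = (1/4) Σ μ(4/d)·3^d.
Divisors of 4: 1, 2, 4; μ(4/d) for each: 0, -1, 1.
Σ = − 3^2 + 3^4 = 72.
N = 72/4 = 18.

18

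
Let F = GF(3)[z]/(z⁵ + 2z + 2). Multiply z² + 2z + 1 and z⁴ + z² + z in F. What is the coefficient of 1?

Multiply in GF(3)[z]: (z² + 2z + 1)·(z⁴ + z² + z) = z⁶ + 2z⁵ + 2z⁴ + z.
Reduce using z⁵ ≡ z + 1 (mod z⁵ + 2z + 2).
Reduced: 2z⁴ + z² + z + 2.

2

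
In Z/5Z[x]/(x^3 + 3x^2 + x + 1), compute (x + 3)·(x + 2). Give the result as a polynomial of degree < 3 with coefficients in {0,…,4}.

Multiply in Z/5Z[x]: (x + 3)·(x + 2) = x^2 + 1.
Reduced: x^2 + 1.

x^2 + 1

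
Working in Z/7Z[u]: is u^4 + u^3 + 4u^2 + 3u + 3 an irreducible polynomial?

No

Write g(u) = u^4 + u^3 + 4u^2 + 3u + 3.
Check for roots in Z/7Z: g(0) = 3; g(1) = 5; g(2) = 0 → root; g(3) = 2; g(4) = 0 → root; g(5) = 0 → root; g(6) = 4.
g(2) = 0, so (u − 2) divides g(u); g is reducible.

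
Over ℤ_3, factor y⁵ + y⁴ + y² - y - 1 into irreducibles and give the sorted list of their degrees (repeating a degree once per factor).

5

Write f(y) = y⁵ + y⁴ + y² - y - 1.
Roots in ℤ_3: f(0) = 2; f(1) = 1; f(2) = 1.
Complete factorization: f(y) = (y⁵ + y⁴ + y² - y - 1).
Factor degrees with multiplicity: 5 = 5.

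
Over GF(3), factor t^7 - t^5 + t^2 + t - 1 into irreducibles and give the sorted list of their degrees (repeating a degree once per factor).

7

Write f(t) = t^7 - t^5 + t^2 + t - 1.
Roots in GF(3): f(0) = 2; f(1) = 1; f(2) = 2.
Complete factorization: f(t) = (t^7 - t^5 + t^2 + t - 1).
Factor degrees with multiplicity: 7 = 7.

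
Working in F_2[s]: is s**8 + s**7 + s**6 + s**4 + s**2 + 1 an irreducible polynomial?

No

Write f(s) = s**8 + s**7 + s**6 + s**4 + s**2 + 1.
Check for roots in F_2: f(0) = 1; f(1) = 0 → root.
f(1) = 0, so (s − 1) divides f(s); f is reducible.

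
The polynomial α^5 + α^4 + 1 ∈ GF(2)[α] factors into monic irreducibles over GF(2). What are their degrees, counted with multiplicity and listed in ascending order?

2, 3

Write g(α) = α^5 + α^4 + 1.
Roots in GF(2): g(0) = 1; g(1) = 1.
Complete factorization: g(α) = (α^2 + α + 1)·(α^3 + α + 1).
Factor degrees with multiplicity: 2 + 3 = 5.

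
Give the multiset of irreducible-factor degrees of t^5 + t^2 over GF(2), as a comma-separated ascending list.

Write h(t) = t^5 + t^2.
Roots in GF(2): h(0) = 0 → root; h(1) = 0 → root.
Linear factors from roots: (t), (t + 1).
Complete factorization: h(t) = (t + 1)·(t)^2·(t^2 + t + 1).
Factor degrees with multiplicity: 1 + 1 + 1 + 2 = 5.

1, 1, 1, 2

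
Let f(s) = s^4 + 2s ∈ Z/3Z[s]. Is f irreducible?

Check for roots in Z/3Z: f(0) = 0 → root; f(1) = 0 → root; f(2) = 2.
f(0) = 0, so (s) divides f(s); f is reducible.

No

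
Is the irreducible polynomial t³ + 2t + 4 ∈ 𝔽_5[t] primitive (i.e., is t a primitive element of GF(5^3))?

No

Write f(t) = t³ + 2t + 4.
|GF(5^3)^×| = 5^3 − 1 = 124. Prime factorization: 124 = 2^2·31.
f is primitive ⇔ t has order 124 in GF(5)[t]/(f), i.e. t^(124/q) ≠ 1 for each prime q | 124.
t^(62) mod f = 1
t^(4) mod f = 3t² + t.
Since t^(62) = 1, the order of t divides 62 < 124; not primitive.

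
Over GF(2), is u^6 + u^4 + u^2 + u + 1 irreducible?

Write g(u) = u^6 + u^4 + u^2 + u + 1.
Check for roots in GF(2): g(0) = 1; g(1) = 1.
No roots, so no linear factors.
Monic irreducibles of degree 2 over GF(2): u^2 + u + 1.
None of them divide g (all give nonzero remainder).
Monic irreducibles of degree 3 over GF(2): u^3 + u + 1, u^3 + u^2 + 1.
None of them divide g (all give nonzero remainder).
No irreducible factor of degree ≤ 3 exists, so g is irreducible over GF(2).

Yes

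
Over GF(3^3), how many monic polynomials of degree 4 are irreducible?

132678

Gauss's count: N_{27}(4) = (1/4) Σ_{d|4} μ(4/d)·27^d.
Divisors of 4: 1, 2, 4; μ(4/d) for each: 0, -1, 1.
Σ = − 27^2 + 27^4 = 530712.
N = 530712/4 = 132678.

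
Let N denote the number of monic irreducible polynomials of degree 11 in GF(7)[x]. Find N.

179756976

By the necklace-counting formula, N_7(11) = (1/11) Σ_{d|11} μ(11/d)·7^d.
Divisors of 11: 1, 11; μ(11/d) for each: -1, 1.
Σ = − 7^1 + 7^11 = 1977326736.
N = 1977326736/11 = 179756976.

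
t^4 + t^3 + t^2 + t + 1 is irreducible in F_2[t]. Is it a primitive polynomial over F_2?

No

Write f(t) = t^4 + t^3 + t^2 + t + 1.
|GF(2^4)^×| = 2^4 − 1 = 15. Prime factorization: 15 = 3·5.
f is primitive ⇔ t has order 15 in GF(2)[t]/(f), i.e. t^(15/q) ≠ 1 for each prime q | 15.
t^(5) mod f = 1
t^(3) mod f = t^3.
Since t^(5) = 1, the order of t divides 5 < 15; not primitive.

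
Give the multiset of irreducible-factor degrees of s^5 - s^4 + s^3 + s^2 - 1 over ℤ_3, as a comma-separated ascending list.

1, 2, 2

Write g(s) = s^5 - s^4 + s^3 + s^2 - 1.
Roots in ℤ_3: g(0) = 2; g(1) = 1; g(2) = 0 → root.
Linear factors from roots: (s + 1).
Complete factorization: g(s) = (s + 1)·(s^2 + 1)·(s^2 + s - 1).
Factor degrees with multiplicity: 1 + 2 + 2 = 5.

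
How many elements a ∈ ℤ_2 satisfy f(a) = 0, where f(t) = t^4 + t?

2

Evaluate at each of the 2 elements of ℤ_2:
f(0) = 0 → root; f(1) = 0 → root.
Roots: {0, 1}.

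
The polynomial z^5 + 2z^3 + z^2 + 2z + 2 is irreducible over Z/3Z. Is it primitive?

Write f(z) = z^5 + 2z^3 + z^2 + 2z + 2.
|GF(3^5)^×| = 3^5 − 1 = 242. Prime factorization: 242 = 2·11^2.
f is primitive ⇔ z has order 242 in GF(3)[z]/(f), i.e. z^(242/q) ≠ 1 for each prime q | 242.
z^(121) mod f = 1
z^(22) mod f = 1
Since z^(121) = 1, the order of z divides 121 < 242; not primitive.

No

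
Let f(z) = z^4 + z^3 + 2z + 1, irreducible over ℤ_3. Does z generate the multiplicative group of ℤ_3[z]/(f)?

No

|GF(3^4)^×| = 3^4 − 1 = 80. Prime factorization: 80 = 2^4·5.
f is primitive ⇔ z has order 80 in GF(3)[z]/(f), i.e. z^(80/q) ≠ 1 for each prime q | 80.
z^(40) mod f = 1
z^(16) mod f = 2z^2 + z + 1.
Since z^(40) = 1, the order of z divides 40 < 80; not primitive.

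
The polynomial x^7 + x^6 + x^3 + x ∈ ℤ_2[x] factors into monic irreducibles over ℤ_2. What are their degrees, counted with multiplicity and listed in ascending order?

Write f(x) = x^7 + x^6 + x^3 + x.
Roots in ℤ_2: f(0) = 0 → root; f(1) = 0 → root.
Linear factors from roots: (x), (x + 1).
Complete factorization: f(x) = (x)·(x + 1)·(x^2 + x + 1)·(x^3 + x^2 + 1).
Factor degrees with multiplicity: 1 + 1 + 2 + 3 = 7.

1, 1, 2, 3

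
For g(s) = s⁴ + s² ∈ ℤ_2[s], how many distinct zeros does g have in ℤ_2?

2

Evaluate at each of the 2 elements of ℤ_2:
g(0) = 0 → root; g(1) = 0 → root.
Roots: {0, 1}.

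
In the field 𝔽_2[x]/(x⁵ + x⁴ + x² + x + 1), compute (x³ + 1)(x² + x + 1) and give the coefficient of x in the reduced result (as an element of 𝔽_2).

Multiply in 𝔽_2[x]: (x³ + 1)·(x² + x + 1) = x⁵ + x⁴ + x³ + x² + x + 1.
Reduce using x⁵ ≡ x⁴ + x² + x + 1 (mod x⁵ + x⁴ + x² + x + 1).
Reduced: x³.

0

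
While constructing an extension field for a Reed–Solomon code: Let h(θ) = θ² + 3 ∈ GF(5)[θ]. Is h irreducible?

Yes

Check for roots in GF(5): h(0) = 3; h(1) = 4; h(2) = 2; h(3) = 2; h(4) = 4.
No roots. A degree-2 polynomial over a field with no linear factor is irreducible.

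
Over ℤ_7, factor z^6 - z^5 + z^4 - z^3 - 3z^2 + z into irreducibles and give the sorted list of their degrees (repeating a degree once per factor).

Write g(z) = z^6 - z^5 + z^4 - z^3 - 3z^2 + z.
Linear factors from roots: (z), (z + 3), (z + 1).
Complete factorization: g(z) = (z)·(z + 1)·(z + 3)·(z^3 + 2z^2 - 3z - 2).
Factor degrees with multiplicity: 1 + 1 + 1 + 3 = 6.

1, 1, 1, 3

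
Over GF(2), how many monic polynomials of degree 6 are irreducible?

By the necklace-counting formula, N_2(6) = (1/6) Σ_{d|6} μ(6/d)·2^d.
Divisors of 6: 1, 2, 3, 6; μ(6/d) for each: 1, -1, -1, 1.
Σ = 2^1 − 2^2 − 2^3 + 2^6 = 54.
N = 54/6 = 9.

9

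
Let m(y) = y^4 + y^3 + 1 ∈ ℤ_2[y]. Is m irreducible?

Check for roots in ℤ_2: m(0) = 1; m(1) = 1.
No roots, so no linear factors.
Monic irreducibles of degree 2 over GF(2): y^2 + y + 1.
None of them divide m (all give nonzero remainder).
No irreducible factor of degree ≤ 2 exists, so m is irreducible over GF(2).

Yes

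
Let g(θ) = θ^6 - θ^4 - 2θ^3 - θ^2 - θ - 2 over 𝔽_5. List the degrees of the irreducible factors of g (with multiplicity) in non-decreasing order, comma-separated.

1, 1, 2, 2

Roots in 𝔽_5: g(0) = 3; g(1) = 4; g(2) = 4; g(3) = 0 → root; g(4) = 0 → root.
Linear factors from roots: (θ + 2), (θ + 1).
Complete factorization: g(θ) = (θ + 1)·(θ + 2)·(θ^2 - 2)·(θ^2 + 2θ - 2).
Factor degrees with multiplicity: 1 + 1 + 2 + 2 = 6.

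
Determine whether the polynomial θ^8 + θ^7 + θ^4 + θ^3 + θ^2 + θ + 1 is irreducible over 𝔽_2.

Write m(θ) = θ^8 + θ^7 + θ^4 + θ^3 + θ^2 + θ + 1.
Check for roots in 𝔽_2: m(0) = 1; m(1) = 1.
No roots, so no linear factors.
Monic irreducibles of degree 2 over GF(2): θ^2 + θ + 1.
None of them divide m (all give nonzero remainder).
Monic irreducibles of degree 3 over GF(2): θ^3 + θ + 1, θ^3 + θ^2 + 1.
None of them divide m (all give nonzero remainder).
Monic irreducibles of degree 4 over GF(2): θ^4 + θ + 1, θ^4 + θ^3 + 1, θ^4 + θ^3 + θ^2 + θ + 1.
None of them divide m (all give nonzero remainder).
No irreducible factor of degree ≤ 4 exists, so m is irreducible over GF(2).

Yes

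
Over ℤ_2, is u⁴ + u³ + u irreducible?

No

Write h(u) = u⁴ + u³ + u.
Check for roots in ℤ_2: h(0) = 0 → root; h(1) = 1.
h(0) = 0, so (u) divides h(u); h is reducible.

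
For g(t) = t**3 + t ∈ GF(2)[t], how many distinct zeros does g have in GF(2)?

2

Evaluate at each of the 2 elements of GF(2):
g(0) = 0 → root; g(1) = 0 → root.
Roots: {0, 1}.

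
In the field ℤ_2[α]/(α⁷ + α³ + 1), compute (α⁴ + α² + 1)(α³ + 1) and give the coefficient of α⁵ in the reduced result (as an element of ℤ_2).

1

Multiply in ℤ_2[α]: (α⁴ + α² + 1)·(α³ + 1) = α⁷ + α⁵ + α⁴ + α³ + α² + 1.
Reduce using α⁷ ≡ α³ + 1 (mod α⁷ + α³ + 1).
Reduced: α⁵ + α⁴ + α².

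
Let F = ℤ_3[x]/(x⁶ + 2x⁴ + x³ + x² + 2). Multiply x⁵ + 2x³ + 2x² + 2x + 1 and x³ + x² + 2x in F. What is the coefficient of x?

Multiply in ℤ_3[x]: (x⁵ + 2x³ + 2x² + 2x + 1)·(x³ + x² + 2x) = x⁸ + x⁷ + x⁶ + x⁵ + 2x⁴ + x³ + 2x² + 2x.
Reduce using x⁶ ≡ x⁴ + 2x³ + 2x² + 1 (mod x⁶ + 2x⁴ + x³ + x² + 2).
Reduced: x⁵ + 2x⁴ + x³ + x² + 2.

0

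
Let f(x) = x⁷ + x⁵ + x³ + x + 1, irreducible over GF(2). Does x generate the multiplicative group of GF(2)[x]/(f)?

|GF(2^7)^×| = 2^7 − 1 = 127. Prime factorization: 127 = 127.
f is primitive ⇔ x has order 127 in GF(2)[x]/(f), i.e. x^(127/q) ≠ 1 for each prime q | 127.
x^(1) mod f = x.
None equal 1, so x has full order 127; f is primitive.

Yes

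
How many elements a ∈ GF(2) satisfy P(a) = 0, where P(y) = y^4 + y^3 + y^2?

1

Evaluate at each of the 2 elements of GF(2):
P(0) = 0 → root; P(1) = 1.
Roots: {0}.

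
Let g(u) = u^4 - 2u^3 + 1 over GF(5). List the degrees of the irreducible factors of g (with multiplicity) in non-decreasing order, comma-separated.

Roots in GF(5): g(0) = 1; g(1) = 0 → root; g(2) = 1; g(3) = 3; g(4) = 4.
Linear factors from roots: (u - 1).
Complete factorization: g(u) = (u - 1)·(u^3 - u^2 - u - 1).
Factor degrees with multiplicity: 1 + 3 = 4.

1, 3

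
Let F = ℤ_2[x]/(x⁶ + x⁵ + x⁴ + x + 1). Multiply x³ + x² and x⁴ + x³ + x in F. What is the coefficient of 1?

Multiply in ℤ_2[x]: (x³ + x²)·(x⁴ + x³ + x) = x⁷ + x⁵ + x⁴ + x³.
Reduce using x⁶ ≡ x⁵ + x⁴ + x + 1 (mod x⁶ + x⁵ + x⁴ + x + 1).
Reduced: x⁵ + x³ + x² + 1.

1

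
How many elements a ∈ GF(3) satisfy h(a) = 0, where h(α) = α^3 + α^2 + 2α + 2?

2

Evaluate at each of the 3 elements of GF(3):
h(0) = 2; h(1) = 0 → root; h(2) = 0 → root.
Roots: {1, 2}.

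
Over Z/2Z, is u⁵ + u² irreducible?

Write f(u) = u⁵ + u².
Check for roots in Z/2Z: f(0) = 0 → root; f(1) = 0 → root.
f(0) = 0, so (u) divides f(u); f is reducible.

No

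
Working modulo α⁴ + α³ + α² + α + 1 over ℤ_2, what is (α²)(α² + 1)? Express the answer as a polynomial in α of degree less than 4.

α^3 + α + 1

Multiply in ℤ_2[α]: (α²)·(α² + 1) = α⁴ + α².
Reduce using α⁴ ≡ α³ + α² + α + 1 (mod α⁴ + α³ + α² + α + 1).
Reduced: α³ + α + 1.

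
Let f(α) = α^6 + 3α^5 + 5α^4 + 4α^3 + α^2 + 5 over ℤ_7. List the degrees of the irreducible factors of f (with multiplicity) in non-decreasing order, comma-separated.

6

Complete factorization: f(α) = (α^6 + 3α^5 + 5α^4 + 4α^3 + α^2 + 5).
Factor degrees with multiplicity: 6 = 6.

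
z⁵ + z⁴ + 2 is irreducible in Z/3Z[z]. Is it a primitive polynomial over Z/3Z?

Write f(z) = z⁵ + z⁴ + 2.
|GF(3^5)^×| = 3^5 − 1 = 242. Prime factorization: 242 = 2·11^2.
f is primitive ⇔ z has order 242 in GF(3)[z]/(f), i.e. z^(242/q) ≠ 1 for each prime q | 242.
z^(121) mod f = 1
z^(22) mod f = 2z² + z + 1.
Since z^(121) = 1, the order of z divides 121 < 242; not primitive.

No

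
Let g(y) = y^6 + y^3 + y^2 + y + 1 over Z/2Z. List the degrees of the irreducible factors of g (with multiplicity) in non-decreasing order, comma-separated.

Roots in Z/2Z: g(0) = 1; g(1) = 1.
Complete factorization: g(y) = (y^2 + y + 1)·(y^4 + y^3 + 1).
Factor degrees with multiplicity: 2 + 4 = 6.

2, 4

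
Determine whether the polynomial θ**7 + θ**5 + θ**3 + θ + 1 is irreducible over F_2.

Yes

Write g(θ) = θ**7 + θ**5 + θ**3 + θ + 1.
Check for roots in F_2: g(0) = 1; g(1) = 1.
No roots, so no linear factors.
Monic irreducibles of degree 2 over GF(2): θ**2 + θ + 1.
None of them divide g (all give nonzero remainder).
Monic irreducibles of degree 3 over GF(2): θ**3 + θ + 1, θ**3 + θ**2 + 1.
None of them divide g (all give nonzero remainder).
No irreducible factor of degree ≤ 3 exists, so g is irreducible over GF(2).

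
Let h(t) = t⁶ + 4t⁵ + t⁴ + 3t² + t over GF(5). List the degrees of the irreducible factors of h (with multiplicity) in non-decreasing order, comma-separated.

Roots in GF(5): h(0) = 0 → root; h(1) = 0 → root; h(2) = 2; h(3) = 2; h(4) = 0 → root.
Linear factors from roots: (t), (t + 4), (t + 1).
Complete factorization: h(t) = (t)·(t + 4)·(t + 1)^2·(t² + 3t + 4).
Factor degrees with multiplicity: 1 + 1 + 1 + 1 + 2 = 6.

1, 1, 1, 1, 2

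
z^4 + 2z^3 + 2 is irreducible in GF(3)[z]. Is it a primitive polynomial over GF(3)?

Write f(z) = z^4 + 2z^3 + 2.
|GF(3^4)^×| = 3^4 − 1 = 80. Prime factorization: 80 = 2^4·5.
f is primitive ⇔ z has order 80 in GF(3)[z]/(f), i.e. z^(80/q) ≠ 1 for each prime q | 80.
z^(40) mod f = 2.
z^(16) mod f = 2z^2 + z + 2.
None equal 1, so z has full order 80; f is primitive.

Yes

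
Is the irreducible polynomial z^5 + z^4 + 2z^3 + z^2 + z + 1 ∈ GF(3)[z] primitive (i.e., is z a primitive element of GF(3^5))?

Yes

Write f(z) = z^5 + z^4 + 2z^3 + z^2 + z + 1.
|GF(3^5)^×| = 3^5 − 1 = 242. Prime factorization: 242 = 2·11^2.
f is primitive ⇔ z has order 242 in GF(3)[z]/(f), i.e. z^(242/q) ≠ 1 for each prime q | 242.
z^(121) mod f = 2.
z^(22) mod f = z^4 + z^2 + z.
None equal 1, so z has full order 242; f is primitive.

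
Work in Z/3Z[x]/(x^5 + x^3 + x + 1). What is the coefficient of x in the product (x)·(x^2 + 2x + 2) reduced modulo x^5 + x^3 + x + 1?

2

Multiply in Z/3Z[x]: (x)·(x^2 + 2x + 2) = x^3 + 2x^2 + 2x.
Reduced: x^3 + 2x^2 + 2x.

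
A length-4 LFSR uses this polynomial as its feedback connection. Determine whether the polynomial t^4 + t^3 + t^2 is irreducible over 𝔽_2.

No

Write h(t) = t^4 + t^3 + t^2.
Check for roots in 𝔽_2: h(0) = 0 → root; h(1) = 1.
h(0) = 0, so (t) divides h(t); h is reducible.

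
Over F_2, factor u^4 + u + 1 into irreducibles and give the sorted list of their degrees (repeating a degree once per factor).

Write f(u) = u^4 + u + 1.
Roots in F_2: f(0) = 1; f(1) = 1.
Complete factorization: f(u) = (u^4 + u + 1).
Factor degrees with multiplicity: 4 = 4.

4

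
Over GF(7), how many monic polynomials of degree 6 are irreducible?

The number of monic irreducibles of degree 6 over GF(7) is (1/6)·Σ_{d∣6} μ(6/d) 7^d.
Divisors of 6: 1, 2, 3, 6; μ(6/d) for each: 1, -1, -1, 1.
Σ = 7^1 − 7^2 − 7^3 + 7^6 = 117264.
N = 117264/6 = 19544.

19544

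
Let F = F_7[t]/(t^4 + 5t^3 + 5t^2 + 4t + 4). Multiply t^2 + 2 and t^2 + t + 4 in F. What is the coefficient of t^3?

Multiply in F_7[t]: (t^2 + 2)·(t^2 + t + 4) = t^4 + t^3 + 6t^2 + 2t + 1.
Reduce using t^4 ≡ 2t^3 + 2t^2 + 3t + 3 (mod t^4 + 5t^3 + 5t^2 + 4t + 4).
Reduced: 3t^3 + t^2 + 5t + 4.

3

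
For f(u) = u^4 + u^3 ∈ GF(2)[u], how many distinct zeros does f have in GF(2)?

2

Evaluate at each of the 2 elements of GF(2):
f(0) = 0 → root; f(1) = 0 → root.
Roots: {0, 1}.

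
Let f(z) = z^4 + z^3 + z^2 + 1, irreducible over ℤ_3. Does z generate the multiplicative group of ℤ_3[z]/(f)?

|GF(3^4)^×| = 3^4 − 1 = 80. Prime factorization: 80 = 2^4·5.
f is primitive ⇔ z has order 80 in GF(3)[z]/(f), i.e. z^(80/q) ≠ 1 for each prime q | 80.
z^(40) mod f = 1
z^(16) mod f = 2z^3 + z^2 + z.
Since z^(40) = 1, the order of z divides 40 < 80; not primitive.

No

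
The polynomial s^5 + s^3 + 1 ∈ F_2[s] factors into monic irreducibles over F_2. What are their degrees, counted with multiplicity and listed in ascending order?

5

Write g(s) = s^5 + s^3 + 1.
Roots in F_2: g(0) = 1; g(1) = 1.
Complete factorization: g(s) = (s^5 + s^3 + 1).
Factor degrees with multiplicity: 5 = 5.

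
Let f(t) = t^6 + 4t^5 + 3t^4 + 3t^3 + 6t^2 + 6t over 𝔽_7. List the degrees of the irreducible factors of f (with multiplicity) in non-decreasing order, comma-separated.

Linear factors from roots: (t), (t + 2).
Complete factorization: f(t) = (t)·(t + 2)·(t^2 + 4t + 5)·(t^2 + 5t + 2).
Factor degrees with multiplicity: 1 + 1 + 2 + 2 = 6.

1, 1, 2, 2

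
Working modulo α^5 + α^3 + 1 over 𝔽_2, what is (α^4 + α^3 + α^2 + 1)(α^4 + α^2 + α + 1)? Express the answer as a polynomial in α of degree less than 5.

Multiply in 𝔽_2[α]: (α^4 + α^3 + α^2 + 1)·(α^4 + α^2 + α + 1) = α^8 + α^7 + α + 1.
Reduce using α^5 ≡ α^3 + 1 (mod α^5 + α^3 + 1).
Reduced: α^4 + α^2.

α^4 + α^2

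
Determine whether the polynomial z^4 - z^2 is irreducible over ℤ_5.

Write P(z) = z^4 - z^2.
Check for roots in ℤ_5: P(0) = 0 → root; P(1) = 0 → root; P(2) = 2; P(3) = 2; P(4) = 0 → root.
P(0) = 0, so (z) divides P(z); P is reducible.

No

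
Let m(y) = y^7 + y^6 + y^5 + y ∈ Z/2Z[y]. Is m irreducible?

No

Check for roots in Z/2Z: m(0) = 0 → root; m(1) = 0 → root.
m(0) = 0, so (y) divides m(y); m is reducible.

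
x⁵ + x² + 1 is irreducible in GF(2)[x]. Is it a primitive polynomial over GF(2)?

Write f(x) = x⁵ + x² + 1.
|GF(2^5)^×| = 2^5 − 1 = 31. Prime factorization: 31 = 31.
f is primitive ⇔ x has order 31 in GF(2)[x]/(f), i.e. x^(31/q) ≠ 1 for each prime q | 31.
x^(1) mod f = x.
None equal 1, so x has full order 31; f is primitive.

Yes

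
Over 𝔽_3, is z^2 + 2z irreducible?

No

Write m(z) = z^2 + 2z.
Check for roots in 𝔽_3: m(0) = 0 → root; m(1) = 0 → root; m(2) = 2.
m(0) = 0, so (z) divides m(z); m is reducible.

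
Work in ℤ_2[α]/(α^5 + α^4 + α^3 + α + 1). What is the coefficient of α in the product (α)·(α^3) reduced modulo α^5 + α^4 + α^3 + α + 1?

0

Multiply in ℤ_2[α]: (α)·(α^3) = α^4.
Reduced: α^4.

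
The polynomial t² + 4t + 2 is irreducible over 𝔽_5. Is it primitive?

Write f(t) = t² + 4t + 2.
|GF(5^2)^×| = 5^2 − 1 = 24. Prime factorization: 24 = 2^3·3.
f is primitive ⇔ t has order 24 in GF(5)[t]/(f), i.e. t^(24/q) ≠ 1 for each prime q | 24.
t^(12) mod f = 4.
t^(8) mod f = 2t + 1.
None equal 1, so t has full order 24; f is primitive.

Yes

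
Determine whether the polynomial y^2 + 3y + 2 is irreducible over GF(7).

Write m(y) = y^2 + 3y + 2.
Check for roots in GF(7): m(0) = 2; m(1) = 6; m(2) = 5; m(3) = 6; m(4) = 2; m(5) = 0 → root; m(6) = 0 → root.
m(5) = 0, so (y − 5) divides m(y); m is reducible.

No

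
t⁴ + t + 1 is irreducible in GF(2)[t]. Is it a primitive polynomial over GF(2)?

Write f(t) = t⁴ + t + 1.
|GF(2^4)^×| = 2^4 − 1 = 15. Prime factorization: 15 = 3·5.
f is primitive ⇔ t has order 15 in GF(2)[t]/(f), i.e. t^(15/q) ≠ 1 for each prime q | 15.
t^(5) mod f = t² + t.
t^(3) mod f = t³.
None equal 1, so t has full order 15; f is primitive.

Yes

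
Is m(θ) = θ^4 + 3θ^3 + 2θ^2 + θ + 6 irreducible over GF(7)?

No

Check for roots in GF(7): m(0) = 6; m(1) = 6; m(2) = 0 → root; m(3) = 0 → root; m(4) = 0 → root; m(5) = 4; m(6) = 5.
m(2) = 0, so (θ − 2) divides m(θ); m is reducible.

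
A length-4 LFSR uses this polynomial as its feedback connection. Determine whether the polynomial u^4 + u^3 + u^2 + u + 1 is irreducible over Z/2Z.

Yes

Write g(u) = u^4 + u^3 + u^2 + u + 1.
Check for roots in Z/2Z: g(0) = 1; g(1) = 1.
No roots, so no linear factors.
Monic irreducibles of degree 2 over GF(2): u^2 + u + 1.
None of them divide g (all give nonzero remainder).
No irreducible factor of degree ≤ 2 exists, so g is irreducible over GF(2).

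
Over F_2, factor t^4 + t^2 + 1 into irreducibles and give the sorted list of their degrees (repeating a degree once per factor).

Write f(t) = t^4 + t^2 + 1.
Roots in F_2: f(0) = 1; f(1) = 1.
Complete factorization: f(t) = (t^2 + t + 1)^2.
Factor degrees with multiplicity: 2 + 2 = 4.

2, 2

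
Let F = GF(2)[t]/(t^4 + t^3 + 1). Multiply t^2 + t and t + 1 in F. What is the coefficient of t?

Multiply in GF(2)[t]: (t^2 + t)·(t + 1) = t^3 + t.
Reduced: t^3 + t.

1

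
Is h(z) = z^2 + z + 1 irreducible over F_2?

Check for roots in F_2: h(0) = 1; h(1) = 1.
No roots. A degree-2 polynomial over a field with no linear factor is irreducible.

Yes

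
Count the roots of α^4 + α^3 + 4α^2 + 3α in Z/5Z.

Write f(α) = α^4 + α^3 + 4α^2 + 3α.
Evaluate at each of the 5 elements of Z/5Z:
f(0) = 0 → root; f(1) = 4; f(2) = 1; f(3) = 3; f(4) = 1.
Roots: {0}.

1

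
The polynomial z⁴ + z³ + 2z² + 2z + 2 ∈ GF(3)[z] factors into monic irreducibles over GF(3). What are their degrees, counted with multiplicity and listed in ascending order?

4

Write g(z) = z⁴ + z³ + 2z² + 2z + 2.
Roots in GF(3): g(0) = 2; g(1) = 2; g(2) = 2.
Complete factorization: g(z) = (z⁴ + z³ + 2z² + 2z + 2).
Factor degrees with multiplicity: 4 = 4.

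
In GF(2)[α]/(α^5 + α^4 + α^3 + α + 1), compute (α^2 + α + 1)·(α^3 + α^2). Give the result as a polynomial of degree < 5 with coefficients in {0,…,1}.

α^4 + α^3 + α^2 + α + 1

Multiply in GF(2)[α]: (α^2 + α + 1)·(α^3 + α^2) = α^5 + α^2.
Reduce using α^5 ≡ α^4 + α^3 + α + 1 (mod α^5 + α^4 + α^3 + α + 1).
Reduced: α^4 + α^3 + α^2 + α + 1.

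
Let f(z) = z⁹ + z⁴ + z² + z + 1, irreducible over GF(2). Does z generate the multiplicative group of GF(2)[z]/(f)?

No

|GF(2^9)^×| = 2^9 − 1 = 511. Prime factorization: 511 = 7·73.
f is primitive ⇔ z has order 511 in GF(2)[z]/(f), i.e. z^(511/q) ≠ 1 for each prime q | 511.
z^(73) mod f = 1
z^(7) mod f = z⁷.
Since z^(73) = 1, the order of z divides 73 < 511; not primitive.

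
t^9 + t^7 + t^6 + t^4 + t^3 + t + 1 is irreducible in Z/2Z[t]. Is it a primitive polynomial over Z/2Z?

Yes

Write f(t) = t^9 + t^7 + t^6 + t^4 + t^3 + t + 1.
|GF(2^9)^×| = 2^9 − 1 = 511. Prime factorization: 511 = 7·73.
f is primitive ⇔ t has order 511 in GF(2)[t]/(f), i.e. t^(511/q) ≠ 1 for each prime q | 511.
t^(73) mod f = t^6 + t^5 + t^4 + t^3 + t^2 + t + 1.
t^(7) mod f = t^7.
None equal 1, so t has full order 511; f is primitive.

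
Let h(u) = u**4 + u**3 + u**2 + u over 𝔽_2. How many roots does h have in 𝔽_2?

Evaluate at each of the 2 elements of 𝔽_2:
h(0) = 0 → root; h(1) = 0 → root.
Roots: {0, 1}.

2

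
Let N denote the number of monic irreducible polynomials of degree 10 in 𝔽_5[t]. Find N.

The number of monic irreducibles of degree 10 over GF(5) is (1/10)·Σ_{d∣10} μ(10/d) 5^d.
Divisors of 10: 1, 2, 5, 10; μ(10/d) for each: 1, -1, -1, 1.
Σ = 5^1 − 5^2 − 5^5 + 5^10 = 9762480.
N = 9762480/10 = 976248.

976248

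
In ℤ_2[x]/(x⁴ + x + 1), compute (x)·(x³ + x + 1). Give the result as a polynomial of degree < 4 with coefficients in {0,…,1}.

Multiply in ℤ_2[x]: (x)·(x³ + x + 1) = x⁴ + x² + x.
Reduce using x⁴ ≡ x + 1 (mod x⁴ + x + 1).
Reduced: x² + 1.

x^2 + 1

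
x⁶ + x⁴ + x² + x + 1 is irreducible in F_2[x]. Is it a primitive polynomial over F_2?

No

Write f(x) = x⁶ + x⁴ + x² + x + 1.
|GF(2^6)^×| = 2^6 − 1 = 63. Prime factorization: 63 = 3^2·7.
f is primitive ⇔ x has order 63 in GF(2)[x]/(f), i.e. x^(63/q) ≠ 1 for each prime q | 63.
x^(21) mod f = 1
x^(9) mod f = x⁴ + x² + x.
Since x^(21) = 1, the order of x divides 21 < 63; not primitive.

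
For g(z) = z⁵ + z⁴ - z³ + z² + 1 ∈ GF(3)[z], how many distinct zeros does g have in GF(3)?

2

Evaluate at each of the 3 elements of GF(3):
g(0) = 1; g(1) = 0 → root; g(2) = 0 → root.
Roots: {1, 2}.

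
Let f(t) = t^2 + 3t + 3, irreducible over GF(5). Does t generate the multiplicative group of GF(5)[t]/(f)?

Yes

|GF(5^2)^×| = 5^2 − 1 = 24. Prime factorization: 24 = 2^3·3.
f is primitive ⇔ t has order 24 in GF(5)[t]/(f), i.e. t^(24/q) ≠ 1 for each prime q | 24.
t^(12) mod f = 4.
t^(8) mod f = t + 1.
None equal 1, so t has full order 24; f is primitive.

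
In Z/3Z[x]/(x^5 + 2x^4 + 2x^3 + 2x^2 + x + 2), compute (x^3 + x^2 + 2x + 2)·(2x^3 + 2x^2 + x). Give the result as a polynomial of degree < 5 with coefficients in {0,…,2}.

Multiply in Z/3Z[x]: (x^3 + x^2 + 2x + 2)·(2x^3 + 2x^2 + x) = 2x^6 + x^5 + x^4 + 2x.
Reduce using x^5 ≡ x^4 + x^3 + x^2 + 2x + 1 (mod x^5 + 2x^4 + 2x^3 + 2x^2 + x + 2).
Reduced: 2x^3 + x^2 + x.

2x^3 + x^2 + x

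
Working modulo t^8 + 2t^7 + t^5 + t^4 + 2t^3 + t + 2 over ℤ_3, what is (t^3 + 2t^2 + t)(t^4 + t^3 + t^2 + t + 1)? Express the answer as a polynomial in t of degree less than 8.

t^7 + t^5 + t^4 + t^3 + t

Multiply in ℤ_3[t]: (t^3 + 2t^2 + t)·(t^4 + t^3 + t^2 + t + 1) = t^7 + t^5 + t^4 + t^3 + t.
Reduced: t^7 + t^5 + t^4 + t^3 + t.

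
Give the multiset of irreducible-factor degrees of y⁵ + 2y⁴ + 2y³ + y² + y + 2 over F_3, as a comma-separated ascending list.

Write g(y) = y⁵ + 2y⁴ + 2y³ + y² + y + 2.
Roots in F_3: g(0) = 2; g(1) = 0 → root; g(2) = 1.
Linear factors from roots: (y + 2).
Complete factorization: g(y) = (y + 2)·(y² + 1)^2.
Factor degrees with multiplicity: 1 + 2 + 2 = 5.

1, 2, 2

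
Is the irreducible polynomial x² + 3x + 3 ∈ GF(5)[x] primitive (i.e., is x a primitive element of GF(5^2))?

Write f(x) = x² + 3x + 3.
|GF(5^2)^×| = 5^2 − 1 = 24. Prime factorization: 24 = 2^3·3.
f is primitive ⇔ x has order 24 in GF(5)[x]/(f), i.e. x^(24/q) ≠ 1 for each prime q | 24.
x^(12) mod f = 4.
x^(8) mod f = x + 1.
None equal 1, so x has full order 24; f is primitive.

Yes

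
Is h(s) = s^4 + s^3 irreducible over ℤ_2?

Check for roots in ℤ_2: h(0) = 0 → root; h(1) = 0 → root.
h(0) = 0, so (s) divides h(s); h is reducible.

No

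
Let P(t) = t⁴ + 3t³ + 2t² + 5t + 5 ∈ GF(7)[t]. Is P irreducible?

Check for roots in GF(7): P(0) = 5; P(1) = 2; P(2) = 0 → root; P(3) = 4; P(4) = 1; P(5) = 2; P(6) = 0 → root.
P(2) = 0, so (t − 2) divides P(t); P is reducible.

No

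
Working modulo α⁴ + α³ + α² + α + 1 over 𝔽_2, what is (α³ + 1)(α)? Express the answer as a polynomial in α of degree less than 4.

α^3 + α^2 + 1

Multiply in 𝔽_2[α]: (α³ + 1)·(α) = α⁴ + α.
Reduce using α⁴ ≡ α³ + α² + α + 1 (mod α⁴ + α³ + α² + α + 1).
Reduced: α³ + α² + 1.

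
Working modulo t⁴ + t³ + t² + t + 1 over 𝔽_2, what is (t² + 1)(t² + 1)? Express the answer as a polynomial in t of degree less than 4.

t^3 + t^2 + t

Multiply in 𝔽_2[t]: (t² + 1)·(t² + 1) = t⁴ + 1.
Reduce using t⁴ ≡ t³ + t² + t + 1 (mod t⁴ + t³ + t² + t + 1).
Reduced: t³ + t² + t.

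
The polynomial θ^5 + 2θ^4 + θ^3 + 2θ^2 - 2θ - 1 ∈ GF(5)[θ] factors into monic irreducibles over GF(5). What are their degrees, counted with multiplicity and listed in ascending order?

1, 2, 2

Write g(θ) = θ^5 + 2θ^4 + θ^3 + 2θ^2 - 2θ - 1.
Roots in GF(5): g(0) = 4; g(1) = 3; g(2) = 0 → root; g(3) = 3; g(4) = 3.
Linear factors from roots: (θ - 2).
Complete factorization: g(θ) = (θ - 2)·(θ^2 + θ + 2)·(θ^2 - 2θ - 1).
Factor degrees with multiplicity: 1 + 2 + 2 = 5.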